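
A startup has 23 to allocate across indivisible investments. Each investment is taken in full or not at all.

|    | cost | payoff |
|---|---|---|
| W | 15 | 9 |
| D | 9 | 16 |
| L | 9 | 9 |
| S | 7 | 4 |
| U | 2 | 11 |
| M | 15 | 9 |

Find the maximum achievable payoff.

36

Take D, L, and U: cost 9 + 9 + 2 = 20 ≤ 23, payoff 16 + 9 + 11 = 36.
No other feasible combination does better.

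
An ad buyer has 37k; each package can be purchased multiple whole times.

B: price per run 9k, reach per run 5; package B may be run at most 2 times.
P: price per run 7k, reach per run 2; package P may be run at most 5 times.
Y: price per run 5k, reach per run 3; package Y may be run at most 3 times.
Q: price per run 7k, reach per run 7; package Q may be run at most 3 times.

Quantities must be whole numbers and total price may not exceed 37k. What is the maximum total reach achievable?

30

Q has the best ratio (7/7); taking only Q gives at most 3×7 = 21 (stopped by the supply cap of 3).
Mixing does better — 3×Y and 3×Q: price 36 ≤ 37, reach 3·3 + 3·7 = 30.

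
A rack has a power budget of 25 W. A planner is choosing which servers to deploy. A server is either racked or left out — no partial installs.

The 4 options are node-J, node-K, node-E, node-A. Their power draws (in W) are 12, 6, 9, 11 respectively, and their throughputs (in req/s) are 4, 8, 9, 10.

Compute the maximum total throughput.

19

Allowing fractional choices, the relaxed optimum would be about 26.1, but servers are indivisible.
node-K + node-A: power draw 6 + 11 = 17 ≤ 25, throughput 8 + 10 = 18.
node-K + node-E: power draw 6 + 9 = 15 ≤ 25, throughput 8 + 9 = 17.
node-E + node-A: power draw 9 + 11 = 20 ≤ 25, throughput 9 + 10 = 19.
Best is node-E and node-A with total throughput 19.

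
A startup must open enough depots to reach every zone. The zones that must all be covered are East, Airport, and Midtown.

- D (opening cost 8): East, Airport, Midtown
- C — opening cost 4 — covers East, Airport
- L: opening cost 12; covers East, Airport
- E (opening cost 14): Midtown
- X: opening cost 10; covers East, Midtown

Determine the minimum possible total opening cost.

This is an integer covering problem.
The greedy cost-per-new-zone heuristic would pick C and D for 12, but a cheaper cover exists.
D alone covers East, Airport, Midtown — every zone.
Total opening cost: 8.
No cover costs less than 8.

8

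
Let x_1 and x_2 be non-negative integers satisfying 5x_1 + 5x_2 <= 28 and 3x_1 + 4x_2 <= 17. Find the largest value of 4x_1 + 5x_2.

The continuous relaxation peaks at (5.4, 0.2) with value 22.60; rounding to a feasible lattice point costs some objective.
(x_1,x_2)=(3,2) is feasible, giving 22.
(x_1,x_2)=(4,1) is feasible, giving 21.
(x_1,x_2)=(5,0) is feasible, giving 20.
The best lattice point is (3,2), giving 22.

22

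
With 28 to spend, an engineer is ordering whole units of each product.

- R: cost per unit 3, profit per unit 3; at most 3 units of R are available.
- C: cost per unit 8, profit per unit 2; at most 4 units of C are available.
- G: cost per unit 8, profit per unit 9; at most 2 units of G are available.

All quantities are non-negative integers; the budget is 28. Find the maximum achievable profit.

2×R and 2×G: cost 22 ≤ 28, profit 2·3 + 2·9 = 24.
3×R and 2×G: cost 25 ≤ 28, profit 3·3 + 2·9 = 27.
Best is 27.

27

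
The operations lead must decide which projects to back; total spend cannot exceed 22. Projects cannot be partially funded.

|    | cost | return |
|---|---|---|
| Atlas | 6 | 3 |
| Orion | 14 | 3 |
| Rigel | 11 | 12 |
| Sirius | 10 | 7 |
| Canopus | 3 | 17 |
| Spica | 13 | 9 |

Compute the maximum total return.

32

Rigel + Canopus: cost 11 + 3 = 14 ≤ 22, return 12 + 17 = 29.
Atlas + Rigel + Canopus: cost 6 + 11 + 3 = 20 ≤ 22, return 3 + 12 + 17 = 32.
Best is Atlas, Rigel, and Canopus with total return 32.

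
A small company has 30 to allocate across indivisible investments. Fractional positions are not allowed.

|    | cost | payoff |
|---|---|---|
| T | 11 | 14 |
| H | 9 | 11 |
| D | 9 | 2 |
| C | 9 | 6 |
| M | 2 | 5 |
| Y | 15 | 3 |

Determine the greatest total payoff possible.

31

T + H + C: cost 11 + 9 + 9 = 29 ≤ 30, payoff 14 + 11 + 6 = 31.
T + H + M: cost 11 + 9 + 2 = 22 ≤ 30, payoff 14 + 11 + 5 = 30.
Best is T, H, and C with total payoff 31.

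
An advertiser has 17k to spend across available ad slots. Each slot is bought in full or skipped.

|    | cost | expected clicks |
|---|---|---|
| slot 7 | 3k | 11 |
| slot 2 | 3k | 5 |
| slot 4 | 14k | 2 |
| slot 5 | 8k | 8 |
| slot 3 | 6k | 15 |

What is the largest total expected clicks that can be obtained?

slot 2 + slot 5 + slot 3: cost 3 + 8 + 6 = 17 ≤ 17, expected clicks 5 + 8 + 15 = 28.
slot 7 + slot 5 + slot 3: cost 3 + 8 + 6 = 17 ≤ 17, expected clicks 11 + 8 + 15 = 34.
slot 7 + slot 2 + slot 3: cost 3 + 3 + 6 = 12 ≤ 17, expected clicks 11 + 5 + 15 = 31.
Best is slot 7, slot 5, and slot 3 with total expected clicks 34.

34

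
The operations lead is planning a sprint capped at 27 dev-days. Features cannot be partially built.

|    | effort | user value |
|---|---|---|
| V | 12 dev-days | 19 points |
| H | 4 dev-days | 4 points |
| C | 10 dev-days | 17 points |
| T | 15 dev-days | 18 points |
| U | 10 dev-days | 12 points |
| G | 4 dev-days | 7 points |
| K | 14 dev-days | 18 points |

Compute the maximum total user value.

Take V, C, and G: effort 12 + 10 + 4 = 26 ≤ 27, user value 19 + 17 + 7 = 43.
No other feasible combination does better.

43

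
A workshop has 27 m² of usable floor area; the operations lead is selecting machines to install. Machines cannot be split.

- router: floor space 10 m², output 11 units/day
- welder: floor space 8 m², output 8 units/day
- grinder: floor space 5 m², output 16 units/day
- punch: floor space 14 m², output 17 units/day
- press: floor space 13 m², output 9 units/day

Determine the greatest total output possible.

41

Treat it as a binary knapsack problem.
Take welder, grinder, and punch: floor space 8 + 5 + 14 = 27 ≤ 27, output 8 + 16 + 17 = 41.
No other feasible combination does better.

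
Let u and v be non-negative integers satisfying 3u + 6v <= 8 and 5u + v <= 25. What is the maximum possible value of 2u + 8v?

8

(u,v)=(0,1) is feasible, giving 8.
(u,v)=(1,0) is feasible, giving 2.
(u,v)=(0,0) is feasible, giving 0.
No feasible integer point exceeds 8.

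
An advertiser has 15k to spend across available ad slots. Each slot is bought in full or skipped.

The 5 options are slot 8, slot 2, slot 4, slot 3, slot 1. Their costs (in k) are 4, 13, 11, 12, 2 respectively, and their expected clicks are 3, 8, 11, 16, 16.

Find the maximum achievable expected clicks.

32

Treat it as a binary knapsack problem.
Take slot 3 and slot 1: cost 12 + 2 = 14 ≤ 15, expected clicks 16 + 16 = 32.
No other feasible combination does better.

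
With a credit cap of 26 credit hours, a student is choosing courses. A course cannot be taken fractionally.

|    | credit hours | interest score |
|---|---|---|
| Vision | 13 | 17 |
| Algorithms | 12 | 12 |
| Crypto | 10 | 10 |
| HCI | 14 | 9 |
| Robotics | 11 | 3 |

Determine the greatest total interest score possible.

29

Treat it as a binary knapsack problem.
Take Vision and Algorithms: credit hours 13 + 12 = 25 ≤ 26, interest score 17 + 12 = 29.
No other feasible combination does better.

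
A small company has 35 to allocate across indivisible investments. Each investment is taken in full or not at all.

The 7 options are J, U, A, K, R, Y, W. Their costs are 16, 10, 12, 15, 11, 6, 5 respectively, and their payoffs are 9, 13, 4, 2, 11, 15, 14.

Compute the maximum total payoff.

53

Allowing fractional choices, the relaxed optimum would be about 54.7, but investments are indivisible.
U + A + Y + W: cost 10 + 12 + 6 + 5 = 33 ≤ 35, payoff 13 + 4 + 15 + 14 = 46.
A + R + Y + W: cost 12 + 11 + 6 + 5 = 34 ≤ 35, payoff 4 + 11 + 15 + 14 = 44.
U + R + Y + W: cost 10 + 11 + 6 + 5 = 32 ≤ 35, payoff 13 + 11 + 15 + 14 = 53.
Best is U, R, Y, and W with total payoff 53.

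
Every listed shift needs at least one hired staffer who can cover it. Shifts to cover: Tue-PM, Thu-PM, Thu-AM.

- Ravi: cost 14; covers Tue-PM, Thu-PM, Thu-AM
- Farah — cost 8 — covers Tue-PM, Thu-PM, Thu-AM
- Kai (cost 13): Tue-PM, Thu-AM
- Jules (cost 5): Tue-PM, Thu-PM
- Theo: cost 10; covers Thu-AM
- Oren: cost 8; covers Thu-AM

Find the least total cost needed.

The greedy cost-per-new-shift heuristic would pick Jules and Farah for 13, but a cheaper cover exists.
Farah alone covers Tue-PM, Thu-PM, Thu-AM — every shift.
Total cost: 8.
No cover costs less than 8.

8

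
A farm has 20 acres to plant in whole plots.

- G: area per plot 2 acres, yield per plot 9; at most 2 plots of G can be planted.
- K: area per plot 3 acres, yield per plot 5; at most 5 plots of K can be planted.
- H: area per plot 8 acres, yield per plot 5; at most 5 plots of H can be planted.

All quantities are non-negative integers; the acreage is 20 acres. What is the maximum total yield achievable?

2×G and 5×K: area 19 ≤ 20, yield 2·9 + 5·5 = 43.
2×G and 4×K: area 16 ≤ 20, yield 2·9 + 4·5 = 38.
Best is 43.

43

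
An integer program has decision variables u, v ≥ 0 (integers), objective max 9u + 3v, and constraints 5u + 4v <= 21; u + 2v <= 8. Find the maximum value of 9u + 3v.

Relaxing integrality, the LP optimum is 37.80 at (u,v) = (4.2, 0), which is not an integer point.
(u,v)=(4,0): 5·4+4·0=20≤21, 1·4+2·0=4≤8, objective 36.
(u,v)=(3,1): 5·3+4·1=19≤21, 1·3+2·1=5≤8, objective 30.
(u,v)=(3,0): 5·3+4·0=15≤21, 1·3+2·0=3≤8, objective 27.
No feasible integer point exceeds 36.

36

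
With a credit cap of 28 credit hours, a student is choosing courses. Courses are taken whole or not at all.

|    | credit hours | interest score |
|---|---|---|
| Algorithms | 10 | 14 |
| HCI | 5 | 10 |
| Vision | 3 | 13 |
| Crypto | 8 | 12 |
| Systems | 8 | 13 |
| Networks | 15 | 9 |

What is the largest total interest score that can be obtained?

50

Take Algorithms, HCI, Vision, and Systems: credit hours 10 + 5 + 3 + 8 = 26 ≤ 28, interest score 14 + 10 + 13 + 13 = 50.
No other feasible combination does better.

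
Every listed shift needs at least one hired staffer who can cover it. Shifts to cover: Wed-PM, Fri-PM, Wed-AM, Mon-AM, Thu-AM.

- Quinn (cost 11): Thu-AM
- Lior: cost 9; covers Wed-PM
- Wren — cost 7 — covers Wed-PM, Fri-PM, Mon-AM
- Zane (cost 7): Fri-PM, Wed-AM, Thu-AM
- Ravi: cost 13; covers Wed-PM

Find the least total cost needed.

14

This is an integer covering problem.
Choose Wren and Zane: together they cover Wed-PM, Fri-PM, Wed-AM, Mon-AM, Thu-AM — every shift.
Total cost: 7 + 7 = 14.
No cover costs less than 14.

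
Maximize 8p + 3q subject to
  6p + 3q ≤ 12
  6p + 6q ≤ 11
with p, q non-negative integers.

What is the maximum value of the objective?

(p,q)=(1,0): 6·1+3·0=6≤12, 6·1+6·0=6≤11, objective 8.
(p,q)=(0,1): 6·0+3·1=3≤12, 6·0+6·1=6≤11, objective 3.
(p,q)=(0,0): 6·0+3·0=0≤12, 6·0+6·0=0≤11, objective 0.
The best lattice point is (1,0), giving 8.

8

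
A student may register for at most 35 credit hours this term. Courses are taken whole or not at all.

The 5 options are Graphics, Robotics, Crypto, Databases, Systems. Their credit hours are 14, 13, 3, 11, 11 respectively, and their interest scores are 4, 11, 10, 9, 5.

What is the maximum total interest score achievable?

30

Treat it as a binary knapsack problem.
Allowing fractional choices, the relaxed optimum would be about 33.6, but courses are indivisible.
Robotics + Crypto + Systems: credit hours 13 + 3 + 11 = 27 ≤ 35, interest score 11 + 10 + 5 = 26.
Robotics + Crypto + Databases: credit hours 13 + 3 + 11 = 27 ≤ 35, interest score 11 + 10 + 9 = 30.
Best is Robotics, Crypto, and Databases with total interest score 30.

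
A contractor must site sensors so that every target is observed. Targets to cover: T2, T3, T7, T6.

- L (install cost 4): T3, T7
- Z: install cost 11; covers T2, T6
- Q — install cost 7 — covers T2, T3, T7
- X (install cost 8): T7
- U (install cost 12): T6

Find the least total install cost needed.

Choose L and Z: together they cover T2, T3, T7, T6 — every target.
Total install cost: 4 + 11 = 15.
No cover costs less than 15.

15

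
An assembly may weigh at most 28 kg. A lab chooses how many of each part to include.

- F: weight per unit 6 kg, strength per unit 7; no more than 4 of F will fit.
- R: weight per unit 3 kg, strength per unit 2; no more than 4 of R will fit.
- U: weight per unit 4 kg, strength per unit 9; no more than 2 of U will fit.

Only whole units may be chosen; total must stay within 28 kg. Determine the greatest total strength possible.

39

4×F and 1×U: weight 28 ≤ 28, strength 4·7 + 1·9 = 37.
3×F and 2×U: weight 26 ≤ 28, strength 3·7 + 2·9 = 39.
Best is 39.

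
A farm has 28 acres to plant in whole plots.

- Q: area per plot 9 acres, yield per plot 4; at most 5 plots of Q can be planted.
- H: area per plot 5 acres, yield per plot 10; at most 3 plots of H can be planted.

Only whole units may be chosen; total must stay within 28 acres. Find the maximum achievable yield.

H has the best ratio (10/5); taking only H gives at most 3×10 = 30 (stopped by the supply cap of 3).
Mixing does better — 1×Q and 3×H: area 24 ≤ 28, yield 1·4 + 3·10 = 34.

34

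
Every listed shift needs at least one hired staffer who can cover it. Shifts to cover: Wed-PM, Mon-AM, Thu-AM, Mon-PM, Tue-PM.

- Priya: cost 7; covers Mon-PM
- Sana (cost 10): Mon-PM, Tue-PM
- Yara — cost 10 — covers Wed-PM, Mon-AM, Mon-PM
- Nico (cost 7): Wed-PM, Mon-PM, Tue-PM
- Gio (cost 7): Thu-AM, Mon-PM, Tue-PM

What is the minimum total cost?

The greedy cost-per-new-shift heuristic would pick Nico, Gio, and Yara for 24, but a cheaper cover exists.
Choose Yara and Gio: together they cover Wed-PM, Mon-AM, Thu-AM, Mon-PM, Tue-PM — every shift.
Total cost: 10 + 7 = 17.
No cover costs less than 17.

17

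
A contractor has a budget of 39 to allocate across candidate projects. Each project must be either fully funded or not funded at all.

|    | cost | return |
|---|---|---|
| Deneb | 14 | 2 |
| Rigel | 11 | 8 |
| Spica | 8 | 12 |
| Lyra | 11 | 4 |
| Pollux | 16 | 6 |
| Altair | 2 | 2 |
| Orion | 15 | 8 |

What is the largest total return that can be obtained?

30

Treat it as a binary knapsack problem.
Take Rigel, Spica, Altair, and Orion: cost 11 + 8 + 2 + 15 = 36 ≤ 39, return 8 + 12 + 2 + 8 = 30.
No other feasible combination does better.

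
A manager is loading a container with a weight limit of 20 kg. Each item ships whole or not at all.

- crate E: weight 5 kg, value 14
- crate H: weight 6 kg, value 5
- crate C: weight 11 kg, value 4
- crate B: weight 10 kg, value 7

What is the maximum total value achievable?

21

Take crate E and crate B: weight 5 + 10 = 15 ≤ 20, value 14 + 7 = 21.
No other feasible combination does better.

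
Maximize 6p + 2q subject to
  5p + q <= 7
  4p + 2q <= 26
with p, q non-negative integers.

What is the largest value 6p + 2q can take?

(p,q)=(0,7): 5·0+1·7=7≤7, 4·0+2·7=14≤26, objective 14.
(p,q)=(0,6): 5·0+1·6=6≤7, 4·0+2·6=12≤26, objective 12.
Maximum is 14 at (p,q)=(0,7).

14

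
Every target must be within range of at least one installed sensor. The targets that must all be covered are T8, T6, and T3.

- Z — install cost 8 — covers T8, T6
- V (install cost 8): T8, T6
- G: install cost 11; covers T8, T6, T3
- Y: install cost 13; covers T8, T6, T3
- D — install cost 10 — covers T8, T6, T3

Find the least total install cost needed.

This is a weighted set-cover instance.
D alone covers T8, T6, T3 — every target.
Total install cost: 10.

10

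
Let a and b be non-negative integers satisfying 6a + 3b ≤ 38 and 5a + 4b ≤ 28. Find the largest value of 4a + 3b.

22

(a,b)=(4,2) is feasible, giving 22.
(a,b)=(3,3) is feasible, giving 21.
(a,b)=(5,0) is feasible, giving 20.
Maximum is 22 at (a,b)=(4,2).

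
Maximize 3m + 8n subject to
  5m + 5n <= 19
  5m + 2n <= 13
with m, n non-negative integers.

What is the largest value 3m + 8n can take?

(m,n)=(0,3): 5·0+5·3=15≤19, 5·0+2·3=6≤13, objective 24.
(m,n)=(1,2): 5·1+5·2=15≤19, 5·1+2·2=9≤13, objective 19.
(m,n)=(0,2): 5·0+5·2=10≤19, 5·0+2·2=4≤13, objective 16.
The best lattice point is (0,3), giving 24.

24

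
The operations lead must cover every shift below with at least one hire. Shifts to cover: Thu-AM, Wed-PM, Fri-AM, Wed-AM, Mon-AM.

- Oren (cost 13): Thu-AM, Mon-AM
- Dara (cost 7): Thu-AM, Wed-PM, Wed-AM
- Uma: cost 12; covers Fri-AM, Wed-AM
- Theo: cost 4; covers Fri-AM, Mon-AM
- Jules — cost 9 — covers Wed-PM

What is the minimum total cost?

11

Choose Dara and Theo: together they cover Thu-AM, Wed-PM, Fri-AM, Wed-AM, Mon-AM — every shift.
Total cost: 7 + 4 = 11.
No cover costs less than 11.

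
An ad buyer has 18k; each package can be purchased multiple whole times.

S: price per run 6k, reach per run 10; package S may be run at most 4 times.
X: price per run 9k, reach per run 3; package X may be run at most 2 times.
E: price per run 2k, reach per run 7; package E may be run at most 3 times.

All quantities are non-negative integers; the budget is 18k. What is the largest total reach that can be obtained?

41

E has the best ratio (7/2); taking only E gives at most 3×7 = 21 (stopped by the supply cap of 3).
Mixing does better — 2×S and 3×E: price 18 ≤ 18, reach 2·10 + 3·7 = 41.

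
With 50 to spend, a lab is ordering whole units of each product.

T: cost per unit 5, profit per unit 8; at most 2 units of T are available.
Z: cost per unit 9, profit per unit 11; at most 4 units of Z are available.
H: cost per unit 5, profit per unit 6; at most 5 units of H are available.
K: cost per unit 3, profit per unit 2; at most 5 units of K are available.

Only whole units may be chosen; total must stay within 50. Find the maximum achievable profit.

63

T has the best ratio (8/5); taking only T gives at most 2×8 = 16 (stopped by the supply cap of 2).
Mixing does better — 2×T, 3×Z, 2×H, and 1×K: cost 50 ≤ 50, profit 2·8 + 3·11 + 2·6 + 1·2 = 63.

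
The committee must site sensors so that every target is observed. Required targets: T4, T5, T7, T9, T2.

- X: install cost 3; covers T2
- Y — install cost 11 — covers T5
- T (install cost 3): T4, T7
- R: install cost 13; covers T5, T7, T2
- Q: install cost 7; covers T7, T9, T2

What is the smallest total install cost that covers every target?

21

The greedy cost-per-new-target heuristic would pick T, X, Q, and Y for 24, but a cheaper cover exists.
Choose Y, T, and Q: together they cover T4, T5, T7, T9, T2 — every target.
Total install cost: 11 + 3 + 7 = 21.
No cover costs less than 21.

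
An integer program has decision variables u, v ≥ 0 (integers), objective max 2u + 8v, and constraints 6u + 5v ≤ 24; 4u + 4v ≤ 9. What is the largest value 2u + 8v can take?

The continuous relaxation peaks at (0, 2.25) with value 18.00; rounding to a feasible lattice point costs some objective.
(u,v)=(0,2): 6·0+5·2=10≤24, 4·0+4·2=8≤9, objective 16.
(u,v)=(1,1): 6·1+5·1=11≤24, 4·1+4·1=8≤9, objective 10.
(u,v)=(0,1): 6·0+5·1=5≤24, 4·0+4·1=4≤9, objective 8.
Maximum is 16 at (u,v)=(0,2).

16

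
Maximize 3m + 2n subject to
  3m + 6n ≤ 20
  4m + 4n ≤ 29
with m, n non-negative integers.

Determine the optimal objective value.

The continuous relaxation peaks at (6.67, 0) with value 20.00; rounding to a feasible lattice point costs some objective.
(m,n)=(6,0): 3·6+6·0=18≤20, 4·6+4·0=24≤29, objective 18.
(m,n)=(5,0): 3·5+6·0=15≤20, 4·5+4·0=20≤29, objective 15.
No feasible integer point exceeds 18.

18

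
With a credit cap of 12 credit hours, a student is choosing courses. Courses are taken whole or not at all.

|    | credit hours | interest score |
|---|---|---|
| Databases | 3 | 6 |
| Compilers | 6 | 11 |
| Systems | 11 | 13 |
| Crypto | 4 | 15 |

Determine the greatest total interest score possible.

26

Allowing fractional choices, the relaxed optimum would be about 30.2, but courses are indivisible.
Compilers + Crypto: credit hours 6 + 4 = 10 ≤ 12, interest score 11 + 15 = 26.
Databases + Compilers: credit hours 3 + 6 = 9 ≤ 12, interest score 6 + 11 = 17.
Databases + Crypto: credit hours 3 + 4 = 7 ≤ 12, interest score 6 + 15 = 21.
Best is Compilers and Crypto with total interest score 26.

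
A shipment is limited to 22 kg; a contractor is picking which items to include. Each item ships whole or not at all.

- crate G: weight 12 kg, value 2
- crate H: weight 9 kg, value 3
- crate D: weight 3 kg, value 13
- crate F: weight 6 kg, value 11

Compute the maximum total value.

Treat it as a binary knapsack problem.
Allowing fractional choices, the relaxed optimum would be about 27.7, but items are indivisible.
crate D + crate F: weight 3 + 6 = 9 ≤ 22, value 13 + 11 = 24.
crate G + crate D + crate F: weight 12 + 3 + 6 = 21 ≤ 22, value 2 + 13 + 11 = 26.
crate H + crate D + crate F: weight 9 + 3 + 6 = 18 ≤ 22, value 3 + 13 + 11 = 27.
Best is crate H, crate D, and crate F with total value 27.

27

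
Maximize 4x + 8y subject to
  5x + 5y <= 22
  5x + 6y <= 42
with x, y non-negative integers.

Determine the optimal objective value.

(x,y)=(0,4) is feasible, giving 32.
(x,y)=(1,3) is feasible, giving 28.
(x,y)=(0,3) is feasible, giving 24.
No feasible integer point exceeds 32.

32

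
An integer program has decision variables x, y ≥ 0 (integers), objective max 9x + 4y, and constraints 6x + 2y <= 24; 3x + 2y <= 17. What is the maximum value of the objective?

39

(x,y)=(3,3): 6·3+2·3=24≤24, 3·3+2·3=15≤17, objective 39.
(x,y)=(2,5): 6·2+2·5=22≤24, 3·2+2·5=16≤17, objective 38.
(x,y)=(3,2): 6·3+2·2=22≤24, 3·3+2·2=13≤17, objective 35.
(x,y)=(2,4): 6·2+2·4=20≤24, 3·2+2·4=14≤17, objective 34.
No feasible integer point exceeds 39.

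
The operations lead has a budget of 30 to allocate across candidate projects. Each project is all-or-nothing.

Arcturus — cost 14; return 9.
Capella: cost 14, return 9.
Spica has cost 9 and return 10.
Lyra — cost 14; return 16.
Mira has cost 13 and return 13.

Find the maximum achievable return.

Allowing fractional choices, the relaxed optimum would be about 33.0, but projects are indivisible.
Spica + Lyra: cost 9 + 14 = 23 ≤ 30, return 10 + 16 = 26.
Arcturus + Lyra: cost 14 + 14 = 28 ≤ 30, return 9 + 16 = 25.
Lyra + Mira: cost 14 + 13 = 27 ≤ 30, return 16 + 13 = 29.
Best is Lyra and Mira with total return 29.

29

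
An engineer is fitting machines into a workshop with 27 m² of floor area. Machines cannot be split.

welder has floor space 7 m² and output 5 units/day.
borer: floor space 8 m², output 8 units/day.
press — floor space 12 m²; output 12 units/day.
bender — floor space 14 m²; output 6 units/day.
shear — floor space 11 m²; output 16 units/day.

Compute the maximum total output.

29

Take welder, borer, and shear: floor space 7 + 8 + 11 = 26 ≤ 27, output 5 + 8 + 16 = 29.
No other feasible combination does better.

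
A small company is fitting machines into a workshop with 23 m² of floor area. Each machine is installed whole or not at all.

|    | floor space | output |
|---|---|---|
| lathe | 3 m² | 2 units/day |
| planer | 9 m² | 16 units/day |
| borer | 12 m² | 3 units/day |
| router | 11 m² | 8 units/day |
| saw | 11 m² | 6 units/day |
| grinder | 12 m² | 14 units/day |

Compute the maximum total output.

30

This is a 0-1 knapsack instance.
Take planer and grinder: floor space 9 + 12 = 21 ≤ 23, output 16 + 14 = 30.
No other feasible combination does better.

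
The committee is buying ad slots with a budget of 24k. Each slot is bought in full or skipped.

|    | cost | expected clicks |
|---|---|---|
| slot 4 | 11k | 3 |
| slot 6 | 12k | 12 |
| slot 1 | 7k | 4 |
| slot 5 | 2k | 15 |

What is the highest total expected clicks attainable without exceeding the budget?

31

This is a 0-1 knapsack instance.
Allowing fractional choices, the relaxed optimum would be about 31.8, but ad slots are indivisible.
slot 6 + slot 5: cost 12 + 2 = 14 ≤ 24, expected clicks 12 + 15 = 27.
slot 4 + slot 1 + slot 5: cost 11 + 7 + 2 = 20 ≤ 24, expected clicks 3 + 4 + 15 = 22.
slot 6 + slot 1 + slot 5: cost 12 + 7 + 2 = 21 ≤ 24, expected clicks 12 + 4 + 15 = 31.
Best is slot 6, slot 1, and slot 5 with total expected clicks 31.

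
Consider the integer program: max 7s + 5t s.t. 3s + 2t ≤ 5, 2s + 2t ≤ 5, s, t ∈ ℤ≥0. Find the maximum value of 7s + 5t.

12

The continuous relaxation peaks at (0, 2.5) with value 12.50; rounding to a feasible lattice point costs some objective.
(s,t)=(1,1): 3·1+2·1=5≤5, 2·1+2·1=4≤5, objective 12.
(s,t)=(0,2): 3·0+2·2=4≤5, 2·0+2·2=4≤5, objective 10.
No feasible integer point exceeds 12.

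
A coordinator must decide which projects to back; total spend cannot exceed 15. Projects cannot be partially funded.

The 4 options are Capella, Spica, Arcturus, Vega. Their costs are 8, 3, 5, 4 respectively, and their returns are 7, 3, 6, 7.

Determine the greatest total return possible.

Spica + Arcturus + Vega: cost 3 + 5 + 4 = 12 ≤ 15, return 3 + 6 + 7 = 16.
Capella + Spica + Vega: cost 8 + 3 + 4 = 15 ≤ 15, return 7 + 3 + 7 = 17.
Capella + Vega: cost 8 + 4 = 12 ≤ 15, return 7 + 7 = 14.
Best is Capella, Spica, and Vega with total return 17.

17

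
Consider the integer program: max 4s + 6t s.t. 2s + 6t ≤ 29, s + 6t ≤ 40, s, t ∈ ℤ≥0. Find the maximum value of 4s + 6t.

The continuous relaxation peaks at (14.5, 0) with value 58.00; rounding to a feasible lattice point costs some objective.
(s,t)=(14,0): 2·14+6·0=28≤29, 1·14+6·0=14≤40, objective 56.
(s,t)=(13,0): 2·13+6·0=26≤29, 1·13+6·0=13≤40, objective 52.
The best lattice point is (14,0), giving 56.

56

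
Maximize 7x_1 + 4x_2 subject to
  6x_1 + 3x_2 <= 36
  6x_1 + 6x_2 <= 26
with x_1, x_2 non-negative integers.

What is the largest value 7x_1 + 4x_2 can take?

28

Relaxing integrality, the LP optimum is 30.33 at (x_1,x_2) = (4.33, 0), which is not an integer point.
(x_1,x_2)=(4,0): 6·4+3·0=24≤36, 6·4+6·0=24≤26, objective 28.
(x_1,x_2)=(3,1): 6·3+3·1=21≤36, 6·3+6·1=24≤26, objective 25.
(x_1,x_2)=(3,0): 6·3+3·0=18≤36, 6·3+6·0=18≤26, objective 21.
Maximum is 28 at (x_1,x_2)=(4,0).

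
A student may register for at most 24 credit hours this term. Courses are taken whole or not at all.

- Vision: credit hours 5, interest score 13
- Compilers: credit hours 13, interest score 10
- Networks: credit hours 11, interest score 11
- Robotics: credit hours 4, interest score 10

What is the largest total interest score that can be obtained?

34

Take Vision, Networks, and Robotics: credit hours 5 + 11 + 4 = 20 ≤ 24, interest score 13 + 11 + 10 = 34.
No other feasible combination does better.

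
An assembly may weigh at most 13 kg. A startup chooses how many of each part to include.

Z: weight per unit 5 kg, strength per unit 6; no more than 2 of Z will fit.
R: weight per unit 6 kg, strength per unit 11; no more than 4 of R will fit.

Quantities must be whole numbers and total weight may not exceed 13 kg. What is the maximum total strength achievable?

R has the best ratio (11/6); taking only R gives at most 2×11 = 22 (stopped by the weight limit).
Optimal: 2×R: weight 12 ≤ 13, strength 2·11 = 22.

22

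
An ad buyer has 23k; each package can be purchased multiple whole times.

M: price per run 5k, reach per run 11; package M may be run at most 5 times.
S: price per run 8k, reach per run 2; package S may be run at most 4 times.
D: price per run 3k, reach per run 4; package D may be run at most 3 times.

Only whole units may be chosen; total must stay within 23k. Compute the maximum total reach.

48

4×M: price 20 ≤ 23, reach 4·11 = 44.
4×M and 1×D: price 23 ≤ 23, reach 4·11 + 1·4 = 48.
Best is 48.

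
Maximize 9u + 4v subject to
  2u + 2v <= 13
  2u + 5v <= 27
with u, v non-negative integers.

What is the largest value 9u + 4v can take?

54

The continuous relaxation peaks at (6.5, 0) with value 58.50; rounding to a feasible lattice point costs some objective.
(u,v)=(6,0): 2·6+2·0=12≤13, 2·6+5·0=12≤27, objective 54.
(u,v)=(5,1): 2·5+2·1=12≤13, 2·5+5·1=15≤27, objective 49.
(u,v)=(5,0): 2·5+2·0=10≤13, 2·5+5·0=10≤27, objective 45.
No feasible integer point exceeds 54.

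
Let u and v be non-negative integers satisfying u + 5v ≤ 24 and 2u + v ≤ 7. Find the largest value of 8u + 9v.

Relaxing integrality, the LP optimum is 50.78 at (u,v) = (1.22, 4.56), which is not an integer point.
(u,v)=(1,4): 1·1+5·4=21≤24, 2·1+1·4=6≤7, objective 44.
(u,v)=(2,3): 1·2+5·3=17≤24, 2·2+1·3=7≤7, objective 43.
No feasible integer point exceeds 44.

44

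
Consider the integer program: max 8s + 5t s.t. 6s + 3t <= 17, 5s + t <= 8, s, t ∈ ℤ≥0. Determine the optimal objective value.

25

Relaxing integrality, the LP optimum is 28.33 at (s,t) = (0, 5.67), which is not an integer point.
(s,t)=(0,5): 6·0+3·5=15≤17, 5·0+1·5=5≤8, objective 25.
(s,t)=(0,4): 6·0+3·4=12≤17, 5·0+1·4=4≤8, objective 20.
Maximum is 25 at (s,t)=(0,5).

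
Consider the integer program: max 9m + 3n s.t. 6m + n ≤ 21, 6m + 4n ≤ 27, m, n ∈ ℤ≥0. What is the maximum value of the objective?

33

The continuous relaxation peaks at (3.17, 2) with value 34.50; rounding to a feasible lattice point costs some objective.
(m,n)=(3,2): 6·3+1·2=20≤21, 6·3+4·2=26≤27, objective 33.
(m,n)=(3,1): 6·3+1·1=19≤21, 6·3+4·1=22≤27, objective 30.
No feasible integer point exceeds 33.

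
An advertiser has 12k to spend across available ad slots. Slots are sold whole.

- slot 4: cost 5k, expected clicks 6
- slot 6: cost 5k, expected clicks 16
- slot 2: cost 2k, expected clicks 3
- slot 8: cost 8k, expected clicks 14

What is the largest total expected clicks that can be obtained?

25

Take slot 4, slot 6, and slot 2: cost 5 + 5 + 2 = 12 ≤ 12, expected clicks 6 + 16 + 3 = 25.
No other feasible combination does better.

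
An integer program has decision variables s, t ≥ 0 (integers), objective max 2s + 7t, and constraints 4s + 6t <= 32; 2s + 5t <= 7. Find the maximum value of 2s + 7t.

9

The continuous relaxation peaks at (0, 1.4) with value 9.80; rounding to a feasible lattice point costs some objective.
(s,t)=(1,1) is feasible, giving 9.
(s,t)=(0,1) is feasible, giving 7.
No feasible integer point exceeds 9.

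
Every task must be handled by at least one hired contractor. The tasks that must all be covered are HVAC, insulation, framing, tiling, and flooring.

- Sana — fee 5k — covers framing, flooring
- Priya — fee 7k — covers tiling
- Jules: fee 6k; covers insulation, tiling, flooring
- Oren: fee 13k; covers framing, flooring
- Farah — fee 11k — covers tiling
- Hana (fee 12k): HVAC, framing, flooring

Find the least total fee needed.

The greedy cost-per-new-task heuristic would pick Jules, Sana, and Hana for 23, but a cheaper cover exists.
Choose Jules and Hana: together they cover HVAC, insulation, framing, tiling, flooring — every task.
Total fee: 6 + 12 = 18.
No cover costs less than 18.

18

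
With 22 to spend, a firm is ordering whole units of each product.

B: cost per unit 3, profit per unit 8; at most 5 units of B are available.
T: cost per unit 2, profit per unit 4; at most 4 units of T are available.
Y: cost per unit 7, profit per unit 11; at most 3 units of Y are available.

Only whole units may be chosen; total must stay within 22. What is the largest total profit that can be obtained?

Take 5×B and 3×T: cost 21 ≤ 22, profit 5·8 + 3·4 = 52.
B has the best ratio (8/3) and is taken to its limit of 5; remaining capacity is filled optimally with the others.

52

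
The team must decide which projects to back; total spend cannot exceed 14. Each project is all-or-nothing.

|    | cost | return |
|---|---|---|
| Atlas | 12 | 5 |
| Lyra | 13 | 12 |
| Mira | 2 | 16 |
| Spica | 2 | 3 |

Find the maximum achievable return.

21

Treat it as a binary knapsack problem.
Take Atlas and Mira: cost 12 + 2 = 14 ≤ 14, return 5 + 16 = 21.
No other feasible combination does better.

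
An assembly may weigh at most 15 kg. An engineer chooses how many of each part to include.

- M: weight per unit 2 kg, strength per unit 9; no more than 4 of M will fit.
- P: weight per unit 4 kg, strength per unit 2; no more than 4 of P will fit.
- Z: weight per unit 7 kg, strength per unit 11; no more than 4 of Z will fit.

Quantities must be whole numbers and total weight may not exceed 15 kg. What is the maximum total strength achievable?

4×M and 1×Z: weight 15 ≤ 15, strength 4·9 + 1·11 = 47.
3×M and 1×Z: weight 13 ≤ 15, strength 3·9 + 1·11 = 38.
Best is 47.

47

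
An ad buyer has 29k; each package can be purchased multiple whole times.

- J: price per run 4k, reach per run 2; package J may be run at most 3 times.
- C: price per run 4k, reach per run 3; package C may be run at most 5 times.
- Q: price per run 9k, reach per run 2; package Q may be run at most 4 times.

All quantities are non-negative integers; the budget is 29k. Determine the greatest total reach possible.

This is a bounded integer knapsack.
C has the best ratio (3/4); taking only C gives at most 5×3 = 15 (stopped by the supply cap of 5).
Mixing does better — 2×J and 5×C: price 28 ≤ 29, reach 2·2 + 5·3 = 19.

19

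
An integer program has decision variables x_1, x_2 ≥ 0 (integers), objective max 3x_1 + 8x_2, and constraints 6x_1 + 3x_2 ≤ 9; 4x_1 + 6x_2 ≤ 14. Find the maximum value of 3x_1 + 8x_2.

16

(x_1,x_2)=(0,2): 6·0+3·2=6≤9, 4·0+6·2=12≤14, objective 16.
(x_1,x_2)=(1,1): 6·1+3·1=9≤9, 4·1+6·1=10≤14, objective 11.
Maximum is 16 at (x_1,x_2)=(0,2).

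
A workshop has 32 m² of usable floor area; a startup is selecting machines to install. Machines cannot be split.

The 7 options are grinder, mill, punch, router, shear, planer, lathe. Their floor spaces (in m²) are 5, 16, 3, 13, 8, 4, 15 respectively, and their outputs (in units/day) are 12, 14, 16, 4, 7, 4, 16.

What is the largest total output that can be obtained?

Allowing fractional choices, the relaxed optimum would be about 52.4, but machines are indivisible.
grinder + mill + punch + shear: floor space 5 + 16 + 3 + 8 = 32 ≤ 32, output 12 + 14 + 16 + 7 = 49.
grinder + punch + shear + lathe: floor space 5 + 3 + 8 + 15 = 31 ≤ 32, output 12 + 16 + 7 + 16 = 51.
Best is grinder, punch, shear, and lathe with total output 51.

51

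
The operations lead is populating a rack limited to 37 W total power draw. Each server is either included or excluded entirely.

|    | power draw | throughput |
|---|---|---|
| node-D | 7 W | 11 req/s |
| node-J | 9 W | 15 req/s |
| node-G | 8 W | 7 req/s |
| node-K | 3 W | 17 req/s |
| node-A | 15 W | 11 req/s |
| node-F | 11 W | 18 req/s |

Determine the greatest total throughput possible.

This is a 0-1 knapsack instance.
node-D + node-K + node-A + node-F: power draw 7 + 3 + 15 + 11 = 36 ≤ 37, throughput 11 + 17 + 11 + 18 = 57.
node-J + node-G + node-K + node-F: power draw 9 + 8 + 3 + 11 = 31 ≤ 37, throughput 15 + 7 + 17 + 18 = 57.
node-D + node-J + node-K + node-F: power draw 7 + 9 + 3 + 11 = 30 ≤ 37, throughput 11 + 15 + 17 + 18 = 61.
Best is node-D, node-J, node-K, and node-F with total throughput 61.

61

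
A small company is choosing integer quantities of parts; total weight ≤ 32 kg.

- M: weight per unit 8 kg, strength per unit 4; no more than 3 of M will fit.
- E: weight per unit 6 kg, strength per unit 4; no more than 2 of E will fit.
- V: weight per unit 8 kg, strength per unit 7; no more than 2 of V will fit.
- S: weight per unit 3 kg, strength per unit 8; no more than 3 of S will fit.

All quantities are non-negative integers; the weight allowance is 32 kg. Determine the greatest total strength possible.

1×E, 2×V, and 3×S: weight 31 ≤ 32, strength 1·4 + 2·7 + 3·8 = 42.
2×E, 1×V, and 3×S: weight 29 ≤ 32, strength 2·4 + 1·7 + 3·8 = 39.
Best is 42.

42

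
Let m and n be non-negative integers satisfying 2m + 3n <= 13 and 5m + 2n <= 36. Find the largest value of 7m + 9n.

Relaxing integrality, the LP optimum is 45.50 at (m,n) = (6.5, 0), which is not an integer point.
(m,n)=(5,1): 2·5+3·1=13≤13, 5·5+2·1=27≤36, objective 44.
(m,n)=(6,0): 2·6+3·0=12≤13, 5·6+2·0=30≤36, objective 42.
(m,n)=(4,1): 2·4+3·1=11≤13, 5·4+2·1=22≤36, objective 37.
The best lattice point is (5,1), giving 44.

44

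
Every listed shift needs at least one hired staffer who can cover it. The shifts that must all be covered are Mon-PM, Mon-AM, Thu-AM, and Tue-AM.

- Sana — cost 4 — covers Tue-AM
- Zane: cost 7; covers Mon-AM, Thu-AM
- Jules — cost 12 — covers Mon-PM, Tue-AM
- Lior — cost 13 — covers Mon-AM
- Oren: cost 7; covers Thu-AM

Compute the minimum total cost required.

The greedy cost-per-new-shift heuristic would pick Zane, Sana, and Jules for 23, but a cheaper cover exists.
Choose Zane and Jules: together they cover Mon-PM, Mon-AM, Thu-AM, Tue-AM — every shift.
Total cost: 7 + 12 = 19.
No cover costs less than 19.

19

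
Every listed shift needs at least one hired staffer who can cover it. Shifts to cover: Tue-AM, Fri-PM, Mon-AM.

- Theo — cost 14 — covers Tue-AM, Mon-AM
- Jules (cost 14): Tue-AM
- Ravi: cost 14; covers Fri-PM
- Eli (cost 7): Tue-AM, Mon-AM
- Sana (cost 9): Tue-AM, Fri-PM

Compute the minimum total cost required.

This is an integer covering problem.
Choose Eli and Sana: together they cover Tue-AM, Fri-PM, Mon-AM — every shift.
Total cost: 7 + 9 = 16.
No cover costs less than 16.

16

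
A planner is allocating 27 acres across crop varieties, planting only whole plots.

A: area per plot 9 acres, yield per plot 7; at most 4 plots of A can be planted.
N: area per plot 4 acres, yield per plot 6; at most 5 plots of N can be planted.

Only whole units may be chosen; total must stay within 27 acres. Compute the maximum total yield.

N has the best ratio (6/4); taking only N gives at most 5×6 = 30 (stopped by the supply cap of 5).
Mixing does better — 1×A and 4×N: area 25 ≤ 27, yield 1·7 + 4·6 = 31.

31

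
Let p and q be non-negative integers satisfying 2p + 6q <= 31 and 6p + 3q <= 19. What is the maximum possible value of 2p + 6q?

30

Relaxing integrality, the LP optimum is 31.00 at (p,q) = (0, 5.17), which is not an integer point.
(p,q)=(0,5): 2·0+6·5=30≤31, 6·0+3·5=15≤19, objective 30.
(p,q)=(1,4): 2·1+6·4=26≤31, 6·1+3·4=18≤19, objective 26.
Maximum is 30 at (p,q)=(0,5).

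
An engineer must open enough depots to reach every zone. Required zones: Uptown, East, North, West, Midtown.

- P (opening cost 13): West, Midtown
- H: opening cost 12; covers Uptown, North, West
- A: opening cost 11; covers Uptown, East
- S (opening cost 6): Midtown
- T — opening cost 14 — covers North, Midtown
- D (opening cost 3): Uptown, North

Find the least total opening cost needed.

The greedy cost-per-new-zone heuristic would pick D, S, A, and H for 32, but a cheaper cover exists.
Choose P, A, and D: together they cover Uptown, East, North, West, Midtown — every zone.
Total opening cost: 13 + 11 + 3 = 27.
No cover costs less than 27.

27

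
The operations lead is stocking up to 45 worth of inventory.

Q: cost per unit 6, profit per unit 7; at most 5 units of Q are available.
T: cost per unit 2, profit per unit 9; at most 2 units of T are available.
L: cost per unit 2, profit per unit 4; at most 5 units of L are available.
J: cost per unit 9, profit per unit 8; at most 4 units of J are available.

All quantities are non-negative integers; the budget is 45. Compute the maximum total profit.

Take 5×Q, 2×T, and 5×L: cost 44 ≤ 45, profit 5·7 + 2·9 + 5·4 = 73.
T has the best ratio (9/2) and is taken to its limit of 2; remaining capacity is filled optimally with the others.

73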